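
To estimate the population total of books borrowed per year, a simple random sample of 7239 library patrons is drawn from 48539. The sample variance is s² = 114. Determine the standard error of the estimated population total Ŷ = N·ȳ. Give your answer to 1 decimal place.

Var(Ŷ) = N²·Var(ȳ) = N²·(1 − n/N)·s²/n.
f = 7239/48539 = 0.14913781; Var(ȳ) = 0.85086219·114/7239 = 0.013399405.
Var(Ŷ) = 48539² · 0.013399405 = 3.1569461 × 10^7.
SE(Ŷ) = √(3.1569461 × 10^7) = 5618.7.

5618.7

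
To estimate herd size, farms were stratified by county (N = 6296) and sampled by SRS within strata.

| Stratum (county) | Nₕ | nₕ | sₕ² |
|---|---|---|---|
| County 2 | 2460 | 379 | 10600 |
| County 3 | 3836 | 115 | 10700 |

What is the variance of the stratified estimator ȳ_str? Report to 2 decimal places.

Var(ȳ_str) = Σₕ Wₕ²(1 − fₕ)sₕ²/nₕ with Wₕ = Nₕ/N, N = 6296.
County 2: Wₕ = 0.39072427; term = 0.39072427²·(1 − 0.15406504)·10600/379 = 3.6119722.
County 3: Wₕ = 0.60927573; term = 0.60927573²·(1 − 0.02997914)·10700/115 = 33.503854.
Sum = 37.115826.

37.12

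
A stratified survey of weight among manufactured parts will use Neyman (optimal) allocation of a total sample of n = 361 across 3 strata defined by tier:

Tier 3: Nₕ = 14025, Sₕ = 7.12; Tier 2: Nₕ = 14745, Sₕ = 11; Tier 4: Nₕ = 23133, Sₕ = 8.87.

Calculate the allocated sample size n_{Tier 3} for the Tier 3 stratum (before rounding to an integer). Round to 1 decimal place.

77.2

Neyman allocation: nₕ = n·NₕSₕ / Σⱼ NⱼSⱼ.
Σ NⱼSⱼ = 14025·7.12 + 14745·11 + 23133·8.87 = 467242.71.
n_{Tier 3} = 361·14025·7.12 / 467242.71 = 77.2.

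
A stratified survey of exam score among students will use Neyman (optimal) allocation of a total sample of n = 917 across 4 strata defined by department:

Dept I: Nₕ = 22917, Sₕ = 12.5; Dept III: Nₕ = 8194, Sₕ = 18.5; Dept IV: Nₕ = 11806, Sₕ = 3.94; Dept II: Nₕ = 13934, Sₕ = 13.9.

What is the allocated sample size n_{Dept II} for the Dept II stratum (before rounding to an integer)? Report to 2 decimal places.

Neyman allocation: nₕ = n·NₕSₕ / Σⱼ NⱼSⱼ.
Σ NⱼSⱼ = 22917·12.5 + 8194·18.5 + 11806·3.94 + 13934·13.9 = 678249.74.
n_{Dept II} = 917·13934·13.9 / 678249.74 = 261.86.

261.86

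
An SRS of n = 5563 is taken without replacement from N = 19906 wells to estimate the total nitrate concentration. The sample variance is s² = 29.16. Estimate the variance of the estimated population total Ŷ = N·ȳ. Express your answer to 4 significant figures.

Var(Ŷ) = N²·Var(ȳ) = N²·(1 − n/N)·s²/n.
f = 5563/19906 = 0.27946348; Var(ȳ) = 0.72053652·29.16/5563 = 0.0037768911.
Var(Ŷ) = 19906² · 0.0037768911 = 1.4965887 × 10^6.

1.497 × 10^6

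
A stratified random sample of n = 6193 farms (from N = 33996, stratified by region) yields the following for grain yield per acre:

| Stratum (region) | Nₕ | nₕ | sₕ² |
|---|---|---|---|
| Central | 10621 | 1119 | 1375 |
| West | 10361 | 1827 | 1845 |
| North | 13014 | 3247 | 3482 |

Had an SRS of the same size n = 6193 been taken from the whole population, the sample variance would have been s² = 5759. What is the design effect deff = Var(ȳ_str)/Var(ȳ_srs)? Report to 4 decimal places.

0.3978

Var(ȳ_str) = Σ Wₕ²(1−fₕ)sₕ²/nₕ with Wₕ = Nₕ/33996:
  Central: (10621/33996)²·(1−1119/10621)·1375/1119 = 0.10729943
  West: (10361/33996)²·(1−1827/10361)·1845/1827 = 0.077260319
  North: (13014/33996)²·(1−3247/13014)·3482/3247 = 0.11794046
  → Var(ȳ_str) = 0.30250021.
Var(ȳ_srs) = (1 − 6193/33996)·5759/6193 = 0.7605186.
deff = 0.30250021 / 0.7605186 = 0.3978.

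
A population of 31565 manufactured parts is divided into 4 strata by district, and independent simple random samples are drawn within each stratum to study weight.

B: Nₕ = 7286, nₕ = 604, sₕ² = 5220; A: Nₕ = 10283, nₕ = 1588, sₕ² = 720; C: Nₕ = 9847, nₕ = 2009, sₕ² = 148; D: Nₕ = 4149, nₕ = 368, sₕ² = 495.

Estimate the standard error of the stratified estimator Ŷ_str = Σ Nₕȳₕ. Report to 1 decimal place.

22092.6

Var(Ŷ_str) = Σₕ Nₕ²(1 − fₕ)sₕ²/nₕ.
B: 7286²·(1 − 604/7286)·5220/604 = 4.2075492 × 10^8.
A: 10283²·(1 − 1588/10283)·720/1588 = 4.053885 × 10^7.
C: 9847²·(1 − 2009/9847)·148/2009 = 5.6857921 × 10^6.
D: 4149²·(1 − 368/4149)·495/368 = 2.1101216 × 10^7.
Sum = 4.8808078 × 10^8.
SE = √(4.8808078 × 10^8) = 22092.6.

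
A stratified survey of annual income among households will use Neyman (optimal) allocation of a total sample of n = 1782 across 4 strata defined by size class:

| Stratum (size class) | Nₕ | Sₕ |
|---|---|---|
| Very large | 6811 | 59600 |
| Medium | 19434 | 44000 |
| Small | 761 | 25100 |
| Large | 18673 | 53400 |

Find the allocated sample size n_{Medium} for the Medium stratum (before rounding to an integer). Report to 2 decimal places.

Neyman allocation: nₕ = n·NₕSₕ / Σⱼ NⱼSⱼ.
Σ NⱼSⱼ = 6811·59600 + 19434·44000 + 761·25100 + 18673·53400 = 2.2772709 × 10^9.
n_{Medium} = 1782·19434·44000 / (2.2772709 × 10^9) = 669.13.

669.13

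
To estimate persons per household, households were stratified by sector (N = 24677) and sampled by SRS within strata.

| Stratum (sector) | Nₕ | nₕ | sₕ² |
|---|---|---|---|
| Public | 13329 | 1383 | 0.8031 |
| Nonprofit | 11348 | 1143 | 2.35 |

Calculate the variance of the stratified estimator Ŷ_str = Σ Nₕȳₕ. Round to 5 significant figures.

Var(Ŷ_str) = Σₕ Nₕ²(1 − fₕ)sₕ²/nₕ.
Public: 13329²·(1 − 1383/13329)·0.8031/1383 = 92462.903.
Nonprofit: 11348²·(1 − 1143/11348)·2.35/1143 = 238097.02.
Sum = 330559.92.

330560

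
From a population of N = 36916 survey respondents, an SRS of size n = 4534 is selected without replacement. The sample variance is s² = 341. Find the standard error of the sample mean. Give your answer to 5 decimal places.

Under SRS without replacement, Var(ȳ) = (1 − f)·s²/n with f = n/N = 4534/36916 = 0.12281937.
Var(ȳ) = (1 − 0.12281937)·341/4534 = 0.87718063·0.075209528 = 0.065972341.
SE(ȳ) = √(0.065972341) = 0.25685.

0.25685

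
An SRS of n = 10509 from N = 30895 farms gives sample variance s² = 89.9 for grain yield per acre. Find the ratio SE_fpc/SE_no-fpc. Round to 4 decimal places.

0.8123

f = n/N = 10509/30895 = 0.34015213.
SE_no-fpc = √(s²/n) = 0.092490931; SE_fpc = √((1−f)s²/n) = 0.075131327.
Ratio = √(1−f) = 0.81231021.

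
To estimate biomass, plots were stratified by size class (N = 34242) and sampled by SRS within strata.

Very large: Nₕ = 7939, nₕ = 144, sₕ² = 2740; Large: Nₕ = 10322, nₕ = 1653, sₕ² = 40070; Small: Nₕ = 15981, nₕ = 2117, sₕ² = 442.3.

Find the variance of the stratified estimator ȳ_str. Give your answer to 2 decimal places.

2.89

Var(ȳ_str) = Σₕ Wₕ²(1 − fₕ)sₕ²/nₕ with Wₕ = Nₕ/N, N = 34242.
Very large: Wₕ = 0.23184978; term = 0.23184978²·(1 − 0.01813830)·2740/144 = 1.0042729.
Large: Wₕ = 0.30144267; term = 0.30144267²·(1 − 0.16014338)·40070/1653 = 1.8499547.
Small: Wₕ = 0.46670755; term = 0.46670755²·(1 − 0.13246981)·442.3/2117 = 0.039479381.
Sum = 2.893707.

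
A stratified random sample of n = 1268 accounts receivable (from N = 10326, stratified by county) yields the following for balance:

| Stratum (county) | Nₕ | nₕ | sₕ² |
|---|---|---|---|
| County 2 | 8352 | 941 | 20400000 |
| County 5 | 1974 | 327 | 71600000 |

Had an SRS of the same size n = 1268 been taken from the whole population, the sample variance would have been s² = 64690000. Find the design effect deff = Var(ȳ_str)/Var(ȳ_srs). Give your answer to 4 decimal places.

Var(ȳ_str) = Σ Wₕ²(1−fₕ)sₕ²/nₕ with Wₕ = Nₕ/10326:
  County 2: (8352/10326)²·(1−941/8352)·20400000/941 = 12584.721
  County 5: (1974/10326)²·(1−327/1974)·71600000/327 = 6676.3912
  → Var(ȳ_str) = 19261.112.
Var(ȳ_srs) = (1 − 1268/10326)·64690000/1268 = 44752.582.
deff = 19261.112 / 44752.582 = 0.4304.

0.4304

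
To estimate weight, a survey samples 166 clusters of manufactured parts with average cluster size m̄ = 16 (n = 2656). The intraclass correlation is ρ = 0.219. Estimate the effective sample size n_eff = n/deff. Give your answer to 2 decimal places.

619.84

deff = 1 + (16 − 1)·0.219 = 1 + 3.285 = 4.285.
n_eff = 2656 / 4.285 = 619.84.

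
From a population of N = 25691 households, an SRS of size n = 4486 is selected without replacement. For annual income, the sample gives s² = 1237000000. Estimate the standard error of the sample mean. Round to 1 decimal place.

477.1

Under SRS without replacement, Var(ȳ) = (1 − f)·s²/n with f = n/N = 4486/25691 = 0.17461368.
Var(ȳ) = (1 − 0.17461368)·1237000000/4486 = 0.82538632·275746.77 = 227597.61.
SE(ȳ) = √(227597.61) = 477.1.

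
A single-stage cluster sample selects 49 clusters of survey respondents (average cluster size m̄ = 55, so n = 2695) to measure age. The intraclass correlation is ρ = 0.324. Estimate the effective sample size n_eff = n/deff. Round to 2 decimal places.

deff = 1 + (55 − 1)·0.324 = 1 + 17.496 = 18.496.
n_eff = 2695 / 18.496 = 145.71.

145.71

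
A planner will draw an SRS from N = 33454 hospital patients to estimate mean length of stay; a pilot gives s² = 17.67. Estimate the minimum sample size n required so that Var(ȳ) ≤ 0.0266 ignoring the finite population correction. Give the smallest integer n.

Without fpc, n₀ = s²/D = 17.67/0.0266 = 664.2857.
Rounding up, n = 665.

665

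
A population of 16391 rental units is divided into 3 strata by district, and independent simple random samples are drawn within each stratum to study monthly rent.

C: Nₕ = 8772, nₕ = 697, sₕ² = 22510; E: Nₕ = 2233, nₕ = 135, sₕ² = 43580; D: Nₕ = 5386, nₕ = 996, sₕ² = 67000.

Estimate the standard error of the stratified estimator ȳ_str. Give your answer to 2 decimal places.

4.48

Var(ȳ_str) = Σₕ Wₕ²(1 − fₕ)sₕ²/nₕ with Wₕ = Nₕ/N, N = 16391.
C: Wₕ = 0.53517174; term = 0.53517174²·(1 − 0.07945736)·22510/697 = 8.514771.
E: Wₕ = 0.13623330; term = 0.13623330²·(1 − 0.06045678)·43580/135 = 5.6290715.
D: Wₕ = 0.32859496; term = 0.32859496²·(1 − 0.18492388)·67000/996 = 5.9201871.
Sum = 20.06403.
SE = √(20.06403) = 4.48.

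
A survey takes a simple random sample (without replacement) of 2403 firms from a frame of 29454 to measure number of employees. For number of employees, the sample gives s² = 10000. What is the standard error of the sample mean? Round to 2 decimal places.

Under SRS without replacement, Var(ȳ) = (1 − f)·s²/n with f = n/N = 2403/29454 = 0.08158484.
Var(ȳ) = (1 − 0.08158484)·10000/2403 = 0.91841516·4.1614648 = 3.8219524.
SE(ȳ) = √(3.8219524) = 1.95.

1.95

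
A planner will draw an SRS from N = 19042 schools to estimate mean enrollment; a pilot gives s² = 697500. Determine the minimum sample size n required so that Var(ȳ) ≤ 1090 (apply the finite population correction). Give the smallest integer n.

Without fpc, n₀ = s²/D = 697500/1090 = 639.9083.
With fpc, (1 − n/N)·s²/n ≤ D requires n ≥ n₀/(1 + n₀/N) = 639.9083/(1 + 639.9083/19042) = 619.1033.
Rounding up, n = 620.

620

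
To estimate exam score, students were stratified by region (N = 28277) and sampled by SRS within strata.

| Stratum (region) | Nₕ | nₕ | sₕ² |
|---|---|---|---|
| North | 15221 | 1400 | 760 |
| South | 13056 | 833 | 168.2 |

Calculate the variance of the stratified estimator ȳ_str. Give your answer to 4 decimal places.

Var(ȳ_str) = Σₕ Wₕ²(1 − fₕ)sₕ²/nₕ with Wₕ = Nₕ/N, N = 28277.
North: Wₕ = 0.53828200; term = 0.53828200²·(1 − 0.09197819)·760/1400 = 0.14282412.
South: Wₕ = 0.46171800; term = 0.46171800²·(1 − 0.06380208)·168.2/833 = 0.040299743.
Sum = 0.18312386.

0.1831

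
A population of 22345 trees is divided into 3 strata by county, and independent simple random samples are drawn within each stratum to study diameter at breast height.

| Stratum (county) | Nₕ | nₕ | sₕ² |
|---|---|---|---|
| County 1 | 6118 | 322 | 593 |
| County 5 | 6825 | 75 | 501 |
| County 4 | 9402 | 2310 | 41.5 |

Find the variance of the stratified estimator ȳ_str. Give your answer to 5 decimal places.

0.74953

Var(ȳ_str) = Σₕ Wₕ²(1 − fₕ)sₕ²/nₕ with Wₕ = Nₕ/N, N = 22345.
County 1: Wₕ = 0.27379727; term = 0.27379727²·(1 − 0.05263158)·593/322 = 0.13079043.
County 5: Wₕ = 0.30543746; term = 0.30543746²·(1 − 0.01098901)·501/75 = 0.61634258.
County 4: Wₕ = 0.42076527; term = 0.42076527²·(1 − 0.24569241)·41.5/2310 = 0.0023991885.
Sum = 0.7495322.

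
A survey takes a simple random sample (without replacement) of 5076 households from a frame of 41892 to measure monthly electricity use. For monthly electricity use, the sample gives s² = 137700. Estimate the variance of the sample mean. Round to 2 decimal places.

Under SRS without replacement, Var(ȳ) = (1 − f)·s²/n with f = n/N = 5076/41892 = 0.12116872.
Var(ȳ) = (1 − 0.12116872)·137700/5076 = 0.87883128·27.12766 = 23.840636.

23.84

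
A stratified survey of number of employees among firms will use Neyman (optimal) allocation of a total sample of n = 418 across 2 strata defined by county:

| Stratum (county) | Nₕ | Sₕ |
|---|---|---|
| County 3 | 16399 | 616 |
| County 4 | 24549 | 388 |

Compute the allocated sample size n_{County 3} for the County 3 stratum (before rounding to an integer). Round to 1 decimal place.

Neyman allocation: nₕ = n·NₕSₕ / Σⱼ NⱼSⱼ.
Σ NⱼSⱼ = 16399·616 + 24549·388 = 1.9626796 × 10^7.
n_{County 3} = 418·16399·616 / (1.9626796 × 10^7) = 215.1.

215.1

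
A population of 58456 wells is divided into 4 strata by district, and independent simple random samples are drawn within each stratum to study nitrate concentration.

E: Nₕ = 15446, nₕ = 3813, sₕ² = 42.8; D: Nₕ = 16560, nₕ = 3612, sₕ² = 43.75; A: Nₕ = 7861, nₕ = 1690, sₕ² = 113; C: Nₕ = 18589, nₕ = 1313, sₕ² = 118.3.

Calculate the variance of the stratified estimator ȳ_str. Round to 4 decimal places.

Var(ȳ_str) = Σₕ Wₕ²(1 − fₕ)sₕ²/nₕ with Wₕ = Nₕ/N, N = 58456.
E: Wₕ = 0.26423293; term = 0.26423293²·(1 − 0.24686003)·42.8/3813 = 5.9023714 × 10^-4.
D: Wₕ = 0.28329000; term = 0.28329000²·(1 − 0.21811594)·43.75/3612 = 7.6003773 × 10^-4.
A: Wₕ = 0.13447721; term = 0.13447721²·(1 − 0.21498537)·113/1690 = 9.4922003 × 10^-4.
C: Wₕ = 0.31799986; term = 0.31799986²·(1 − 0.07063317)·118.3/1313 = 0.008467614.
Sum = 0.010767109.

0.0108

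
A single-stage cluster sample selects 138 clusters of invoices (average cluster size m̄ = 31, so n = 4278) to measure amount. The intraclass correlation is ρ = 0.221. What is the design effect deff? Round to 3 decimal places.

7.630

deff = 1 + (31 − 1)·0.221 = 1 + 6.63 = 7.63.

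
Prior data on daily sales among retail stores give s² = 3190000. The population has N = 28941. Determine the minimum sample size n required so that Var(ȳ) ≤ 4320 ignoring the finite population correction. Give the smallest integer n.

739

Without fpc, n₀ = s²/D = 3190000/4320 = 738.4259.
Rounding up, n = 739.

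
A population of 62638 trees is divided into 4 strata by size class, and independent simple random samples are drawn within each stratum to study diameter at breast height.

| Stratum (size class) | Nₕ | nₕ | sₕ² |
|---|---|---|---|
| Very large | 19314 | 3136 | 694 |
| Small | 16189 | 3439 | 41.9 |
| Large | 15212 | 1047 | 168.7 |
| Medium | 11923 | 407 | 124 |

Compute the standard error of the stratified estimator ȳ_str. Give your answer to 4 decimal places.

Var(ȳ_str) = Σₕ Wₕ²(1 − fₕ)sₕ²/nₕ with Wₕ = Nₕ/N, N = 62638.
Very large: Wₕ = 0.30834318; term = 0.30834318²·(1 − 0.16236927)·694/3136 = 0.017624009.
Small: Wₕ = 0.25845334; term = 0.25845334²·(1 − 0.21242819)·41.9/3439 = 6.4096791 × 10^-4.
Large: Wₕ = 0.24285577; term = 0.24285577²·(1 − 0.06882724)·168.7/1047 = 0.0088490272.
Medium: Wₕ = 0.19034771; term = 0.19034771²·(1 − 0.03413570)·124/407 = 0.010662001.
Sum = 0.037776005.
SE = √(0.037776005) = 0.1944.

0.1944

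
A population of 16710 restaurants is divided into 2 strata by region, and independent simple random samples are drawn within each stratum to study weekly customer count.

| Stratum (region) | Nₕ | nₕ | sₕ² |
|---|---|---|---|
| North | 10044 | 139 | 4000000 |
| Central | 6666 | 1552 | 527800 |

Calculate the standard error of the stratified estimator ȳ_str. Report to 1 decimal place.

101.5

Var(ȳ_str) = Σₕ Wₕ²(1 − fₕ)sₕ²/nₕ with Wₕ = Nₕ/N, N = 16710.
North: Wₕ = 0.60107720; term = 0.60107720²·(1 − 0.01383911)·4000000/139 = 10253.059.
Central: Wₕ = 0.39892280; term = 0.39892280²·(1 − 0.23282328)·527800/1552 = 41.519375.
Sum = 10294.578.
SE = √(10294.578) = 101.5.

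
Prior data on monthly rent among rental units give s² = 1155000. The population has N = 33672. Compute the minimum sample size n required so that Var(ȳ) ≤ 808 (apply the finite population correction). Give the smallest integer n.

1372

Without fpc, n₀ = s²/D = 1155000/808 = 1429.4554.
With fpc, (1 − n/N)·s²/n ≤ D requires n ≥ n₀/(1 + n₀/N) = 1429.4554/(1 + 1429.4554/33672) = 1371.2429.
Rounding up, n = 1372.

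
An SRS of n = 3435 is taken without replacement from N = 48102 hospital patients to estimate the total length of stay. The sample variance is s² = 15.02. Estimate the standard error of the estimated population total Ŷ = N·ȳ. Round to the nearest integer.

Var(Ŷ) = N²·Var(ȳ) = N²·(1 − n/N)·s²/n.
f = 3435/48102 = 0.07141075; Var(ȳ) = 0.92858925·15.02/3435 = 0.0040603815.
Var(Ŷ) = 48102² · 0.0040603815 = 9.3949205 × 10^6.
SE(Ŷ) = √(9.3949205 × 10^6) = 3065.

3065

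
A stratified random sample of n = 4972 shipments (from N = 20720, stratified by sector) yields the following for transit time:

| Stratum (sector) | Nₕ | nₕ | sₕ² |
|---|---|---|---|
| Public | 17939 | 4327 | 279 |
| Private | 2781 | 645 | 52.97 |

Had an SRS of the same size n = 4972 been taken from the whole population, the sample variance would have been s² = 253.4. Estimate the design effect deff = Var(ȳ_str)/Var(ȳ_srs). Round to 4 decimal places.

Var(ȳ_str) = Σ Wₕ²(1−fₕ)sₕ²/nₕ with Wₕ = Nₕ/20720:
  Public: (17939/20720)²·(1−4327/17939)·279/4327 = 0.036673974
  Private: (2781/20720)²·(1−645/2781)·52.97/645 = 0.0011363
  → Var(ȳ_str) = 0.037810274.
Var(ȳ_srs) = (1 − 4972/20720)·253.4/4972 = 0.038735677.
deff = 0.037810274 / 0.038735677 = 0.9761.

0.9761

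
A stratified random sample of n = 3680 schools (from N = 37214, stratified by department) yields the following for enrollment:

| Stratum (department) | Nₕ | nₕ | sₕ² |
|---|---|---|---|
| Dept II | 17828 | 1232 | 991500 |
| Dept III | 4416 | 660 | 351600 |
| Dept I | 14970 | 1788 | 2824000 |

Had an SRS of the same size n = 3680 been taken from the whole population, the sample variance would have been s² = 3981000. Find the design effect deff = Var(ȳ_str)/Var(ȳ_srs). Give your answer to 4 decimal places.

0.4138

Var(ȳ_str) = Σ Wₕ²(1−fₕ)sₕ²/nₕ with Wₕ = Nₕ/37214:
  Dept II: (17828/37214)²·(1−1232/17828)·991500/1232 = 171.93938
  Dept III: (4416/37214)²·(1−660/4416)·351600/660 = 6.3803848
  Dept I: (14970/37214)²·(1−1788/14970)·2824000/1788 = 225.05444
  → Var(ȳ_str) = 403.3742.
Var(ȳ_srs) = (1 − 3680/37214)·3981000/3680 = 974.81761.
deff = 403.3742 / 974.81761 = 0.4138.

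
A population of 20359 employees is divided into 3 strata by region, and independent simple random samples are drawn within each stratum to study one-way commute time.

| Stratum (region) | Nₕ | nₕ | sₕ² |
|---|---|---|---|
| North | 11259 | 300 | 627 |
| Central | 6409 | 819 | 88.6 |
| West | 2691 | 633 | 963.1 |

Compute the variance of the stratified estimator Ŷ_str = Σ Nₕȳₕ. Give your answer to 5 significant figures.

2.7018 × 10^8

Var(Ŷ_str) = Σₕ Nₕ²(1 − fₕ)sₕ²/nₕ.
North: 11259²·(1 − 300/11259)·627/300 = 2.5787963 × 10^8.
Central: 6409²·(1 − 819/6409)·88.6/819 = 3.8757156 × 10^6.
West: 2691²·(1 − 633/2691)·963.1/633 = 8.4261026 × 10^6.
Sum = 2.7018145 × 10^8.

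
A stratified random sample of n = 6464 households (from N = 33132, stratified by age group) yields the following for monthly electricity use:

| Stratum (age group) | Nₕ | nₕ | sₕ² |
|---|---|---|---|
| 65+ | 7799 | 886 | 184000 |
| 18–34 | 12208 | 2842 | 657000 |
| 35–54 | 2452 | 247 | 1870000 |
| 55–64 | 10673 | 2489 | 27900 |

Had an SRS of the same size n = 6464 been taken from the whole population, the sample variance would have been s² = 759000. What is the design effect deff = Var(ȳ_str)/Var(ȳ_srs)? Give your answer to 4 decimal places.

0.7667

Var(ȳ_str) = Σ Wₕ²(1−fₕ)sₕ²/nₕ with Wₕ = Nₕ/33132:
  65+: (7799/33132)²·(1−886/7799)·184000/886 = 10.199861
  18–34: (12208/33132)²·(1−2842/12208)·657000/2842 = 24.079345
  35–54: (2452/33132)²·(1−247/2452)·1870000/247 = 37.2888
  55–64: (10673/33132)²·(1−2489/10673)·27900/2489 = 0.89194101
  → Var(ȳ_str) = 72.459947.
Var(ȳ_srs) = (1 − 6464/33132)·759000/6464 = 94.511188.
deff = 72.459947 / 94.511188 = 0.7667.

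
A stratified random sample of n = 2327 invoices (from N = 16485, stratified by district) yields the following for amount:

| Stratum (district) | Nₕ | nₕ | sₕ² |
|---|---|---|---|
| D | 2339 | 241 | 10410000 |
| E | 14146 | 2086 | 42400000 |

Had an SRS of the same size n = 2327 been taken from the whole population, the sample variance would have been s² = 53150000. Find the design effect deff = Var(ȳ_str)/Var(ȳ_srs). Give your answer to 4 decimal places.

Var(ȳ_str) = Σ Wₕ²(1−fₕ)sₕ²/nₕ with Wₕ = Nₕ/16485:
  D: (2339/16485)²·(1−241/2339)·10410000/241 = 779.99441
  E: (14146/16485)²·(1−2086/14146)·42400000/2086 = 12760.116
  → Var(ȳ_str) = 13540.11.
Var(ȳ_srs) = (1 − 2327/16485)·53150000/2327 = 19616.424.
deff = 13540.11 / 19616.424 = 0.6902.

0.6902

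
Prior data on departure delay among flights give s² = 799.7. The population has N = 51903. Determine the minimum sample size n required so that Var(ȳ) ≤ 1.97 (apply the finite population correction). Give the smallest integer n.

403

Without fpc, n₀ = s²/D = 799.7/1.97 = 405.9391.
With fpc, (1 − n/N)·s²/n ≤ D requires n ≥ n₀/(1 + n₀/N) = 405.9391/(1 + 405.9391/51903) = 402.7888.
Rounding up, n = 403.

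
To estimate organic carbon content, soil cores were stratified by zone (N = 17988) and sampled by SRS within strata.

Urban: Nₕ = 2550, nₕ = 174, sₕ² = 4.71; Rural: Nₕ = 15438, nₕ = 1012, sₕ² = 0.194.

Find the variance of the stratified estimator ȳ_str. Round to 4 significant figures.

6.388 × 10^-4

Var(ȳ_str) = Σₕ Wₕ²(1 − fₕ)sₕ²/nₕ with Wₕ = Nₕ/N, N = 17988.
Urban: Wₕ = 0.14176117; term = 0.14176117²·(1 − 0.06823529)·4.71/174 = 5.0686525 × 10^-4.
Rural: Wₕ = 0.85823883; term = 0.85823883²·(1 − 0.06555253)·0.194/1012 = 1.3194484 × 10^-4.
Sum = 6.3881009 × 10^-4.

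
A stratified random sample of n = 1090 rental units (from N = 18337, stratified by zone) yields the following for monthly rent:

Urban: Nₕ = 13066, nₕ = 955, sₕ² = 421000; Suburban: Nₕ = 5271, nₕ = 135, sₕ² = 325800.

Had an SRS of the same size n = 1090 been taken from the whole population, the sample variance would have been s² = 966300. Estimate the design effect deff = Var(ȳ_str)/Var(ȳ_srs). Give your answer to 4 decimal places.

0.4818

Var(ȳ_str) = Σ Wₕ²(1−fₕ)sₕ²/nₕ with Wₕ = Nₕ/18337:
  Urban: (13066/18337)²·(1−955/13066)·421000/955 = 207.46499
  Suburban: (5271/18337)²·(1−135/5271)·325800/135 = 194.30267
  → Var(ȳ_str) = 401.76766.
Var(ȳ_srs) = (1 − 1090/18337)·966300/1090 = 833.81703.
deff = 401.76766 / 833.81703 = 0.4818.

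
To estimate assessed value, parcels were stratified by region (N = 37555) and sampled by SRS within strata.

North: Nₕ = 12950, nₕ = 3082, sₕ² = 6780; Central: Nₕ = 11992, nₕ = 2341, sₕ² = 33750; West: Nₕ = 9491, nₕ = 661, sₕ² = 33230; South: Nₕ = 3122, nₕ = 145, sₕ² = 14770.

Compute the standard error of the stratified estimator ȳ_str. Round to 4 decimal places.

2.2452

Var(ȳ_str) = Σₕ Wₕ²(1 − fₕ)sₕ²/nₕ with Wₕ = Nₕ/N, N = 37555.
North: Wₕ = 0.34482759; term = 0.34482759²·(1 − 0.23799228)·6780/3082 = 0.19932439.
Central: Wₕ = 0.31931833; term = 0.31931833²·(1 − 0.19521348)·33750/2341 = 1.1830436.
West: Wₕ = 0.25272267; term = 0.25272267²·(1 − 0.06964493)·33230/661 = 2.9872119.
South: Wₕ = 0.08313141; term = 0.08313141²·(1 − 0.04644459)·14770/145 = 0.67125679.
Sum = 5.0408367.
SE = √(5.0408367) = 2.2452.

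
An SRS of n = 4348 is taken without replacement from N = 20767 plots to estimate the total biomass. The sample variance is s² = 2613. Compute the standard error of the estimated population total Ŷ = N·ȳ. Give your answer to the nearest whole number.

14315

Var(Ŷ) = N²·Var(ȳ) = N²·(1 − n/N)·s²/n.
f = 4348/20767 = 0.20937064; Var(ȳ) = 0.79062936·2613/4348 = 0.47514134.
Var(Ŷ) = 20767² · 0.47514134 = 2.0491339 × 10^8.
SE(Ŷ) = √(2.0491339 × 10^8) = 14315.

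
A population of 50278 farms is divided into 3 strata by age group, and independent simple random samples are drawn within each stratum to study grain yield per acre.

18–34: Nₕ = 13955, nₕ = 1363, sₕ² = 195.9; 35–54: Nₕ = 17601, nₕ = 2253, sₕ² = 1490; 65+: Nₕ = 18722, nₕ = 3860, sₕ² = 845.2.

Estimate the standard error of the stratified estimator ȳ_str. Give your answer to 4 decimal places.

Var(ȳ_str) = Σₕ Wₕ²(1 − fₕ)sₕ²/nₕ with Wₕ = Nₕ/N, N = 50278.
18–34: Wₕ = 0.27755678; term = 0.27755678²·(1 − 0.09767109)·195.9/1363 = 0.0099909584.
35–54: Wₕ = 0.35007359; term = 0.35007359²·(1 − 0.12800409)·1490/2253 = 0.070673764.
65+: Wₕ = 0.37236962; term = 0.37236962²·(1 − 0.20617455)·845.2/3860 = 0.02410159.
Sum = 0.10476631.
SE = √(0.10476631) = 0.3237.

0.3237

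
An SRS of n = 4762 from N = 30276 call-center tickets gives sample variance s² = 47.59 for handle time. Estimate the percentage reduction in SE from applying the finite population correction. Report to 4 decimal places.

f = n/N = 4762/30276 = 0.15728630.
SE_no-fpc = √(s²/n) = 0.099968496; SE_fpc = √((1−f)s²/n) = 0.091770518.
Ratio = √(1−f) = 0.91799439. Reduction = 100·(1 − 0.91799439) = 8.2006%.

8.2006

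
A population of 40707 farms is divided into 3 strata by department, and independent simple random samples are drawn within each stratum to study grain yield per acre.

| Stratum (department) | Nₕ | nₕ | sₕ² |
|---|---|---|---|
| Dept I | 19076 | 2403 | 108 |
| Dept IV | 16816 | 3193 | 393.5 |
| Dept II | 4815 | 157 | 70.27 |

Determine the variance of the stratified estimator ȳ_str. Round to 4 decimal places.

0.0317

Var(ȳ_str) = Σₕ Wₕ²(1 − fₕ)sₕ²/nₕ with Wₕ = Nₕ/N, N = 40707.
Dept I: Wₕ = 0.46861719; term = 0.46861719²·(1 − 0.12596980)·108/2403 = 0.0086264648.
Dept IV: Wₕ = 0.41309848; term = 0.41309848²·(1 − 0.18987869)·393.5/3193 = 0.017037391.
Dept II: Wₕ = 0.11828432; term = 0.11828432²·(1 − 0.03260644)·70.27/157 = 0.0060579807.
Sum = 0.031721837.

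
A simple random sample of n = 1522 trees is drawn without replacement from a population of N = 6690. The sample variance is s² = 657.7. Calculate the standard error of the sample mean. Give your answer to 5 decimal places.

0.57777

Under SRS without replacement, Var(ȳ) = (1 − f)·s²/n with f = n/N = 1522/6690 = 0.22750374.
Var(ȳ) = (1 − 0.22750374)·657.7/1522 = 0.77249626·0.43212878 = 0.33381787.
SE(ȳ) = √(0.33381787) = 0.57777.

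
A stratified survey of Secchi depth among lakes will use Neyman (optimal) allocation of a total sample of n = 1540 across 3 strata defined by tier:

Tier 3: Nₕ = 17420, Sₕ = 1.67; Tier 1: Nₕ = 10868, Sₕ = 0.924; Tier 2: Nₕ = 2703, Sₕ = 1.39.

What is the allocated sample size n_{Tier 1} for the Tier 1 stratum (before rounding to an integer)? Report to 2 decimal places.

Neyman allocation: nₕ = n·NₕSₕ / Σⱼ NⱼSⱼ.
Σ NⱼSⱼ = 17420·1.67 + 10868·0.924 + 2703·1.39 = 42890.602.
n_{Tier 1} = 1540·10868·0.924 / 42890.602 = 360.56.

360.56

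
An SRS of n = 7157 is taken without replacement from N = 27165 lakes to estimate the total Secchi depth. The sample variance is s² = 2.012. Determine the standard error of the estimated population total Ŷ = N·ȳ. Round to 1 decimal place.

Var(Ŷ) = N²·Var(ȳ) = N²·(1 − n/N)·s²/n.
f = 7157/27165 = 0.26346402; Var(ȳ) = 0.73653598·2.012/7157 = 2.0705748 × 10^-4.
Var(Ŷ) = 27165² · (2.0705748 × 10^-4) = 152795.42.
SE(Ŷ) = √(152795.42) = 390.9.

390.9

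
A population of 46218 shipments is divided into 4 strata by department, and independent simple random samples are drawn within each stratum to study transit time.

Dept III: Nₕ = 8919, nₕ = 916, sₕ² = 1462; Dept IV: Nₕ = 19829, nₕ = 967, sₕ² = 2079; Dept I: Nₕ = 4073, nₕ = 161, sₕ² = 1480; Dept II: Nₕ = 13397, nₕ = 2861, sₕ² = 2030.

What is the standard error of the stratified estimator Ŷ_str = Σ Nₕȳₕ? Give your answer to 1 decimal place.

34127.1

Var(Ŷ_str) = Σₕ Nₕ²(1 − fₕ)sₕ²/nₕ.
Dept III: 8919²·(1 − 916/8919)·1462/916 = 1.1392548 × 10^8.
Dept IV: 19829²·(1 − 967/19829)·2079/967 = 8.0411205 × 10^8.
Dept I: 4073²·(1 − 161/4073)·1480/161 = 1.4647014 × 10^8.
Dept II: 13397²·(1 − 2861/13397)·2030/2861 = 1.0015243 × 10^8.
Sum = 1.1646601 × 10^9.
SE = √(1.1646601 × 10^9) = 34127.1.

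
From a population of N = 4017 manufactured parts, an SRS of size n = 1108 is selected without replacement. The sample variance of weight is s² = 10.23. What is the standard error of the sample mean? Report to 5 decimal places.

Under SRS without replacement, Var(ȳ) = (1 − f)·s²/n with f = n/N = 1108/4017 = 0.27582773.
Var(ȳ) = (1 − 0.27582773)·10.23/1108 = 0.72417227·0.009232852 = 0.0066861754.
SE(ȳ) = √(0.0066861754) = 0.08177.

0.08177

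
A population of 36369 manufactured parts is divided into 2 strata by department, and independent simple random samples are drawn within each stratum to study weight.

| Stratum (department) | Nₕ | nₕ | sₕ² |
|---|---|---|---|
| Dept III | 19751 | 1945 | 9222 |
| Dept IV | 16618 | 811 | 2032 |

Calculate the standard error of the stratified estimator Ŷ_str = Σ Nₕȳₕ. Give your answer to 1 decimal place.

48224.9

Var(Ŷ_str) = Σₕ Nₕ²(1 − fₕ)sₕ²/nₕ.
Dept III: 19751²·(1 − 1945/19751)·9222/1945 = 1.6674813 × 10^9.
Dept IV: 16618²·(1 − 811/16618)·2032/811 = 6.5815935 × 10^8.
Sum = 2.3256407 × 10^9.
SE = √(2.3256407 × 10^9) = 48224.9.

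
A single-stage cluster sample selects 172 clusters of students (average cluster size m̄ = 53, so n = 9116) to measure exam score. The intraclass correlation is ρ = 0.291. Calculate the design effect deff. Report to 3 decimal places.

deff = 1 + (53 − 1)·0.291 = 1 + 15.132 = 16.132.

16.132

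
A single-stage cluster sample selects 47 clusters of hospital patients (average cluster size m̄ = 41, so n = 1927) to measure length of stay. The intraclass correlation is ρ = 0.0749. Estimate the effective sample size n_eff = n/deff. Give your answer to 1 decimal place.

deff = 1 + (41 − 1)·0.0749 = 1 + 2.996 = 3.996.
n_eff = 1927 / 3.996 = 482.2.

482.2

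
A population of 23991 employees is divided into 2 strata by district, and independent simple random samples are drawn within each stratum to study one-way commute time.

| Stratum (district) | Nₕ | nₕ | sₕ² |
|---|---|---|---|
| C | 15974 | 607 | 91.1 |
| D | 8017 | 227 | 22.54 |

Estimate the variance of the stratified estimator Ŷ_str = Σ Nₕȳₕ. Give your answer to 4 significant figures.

4.304 × 10^7

Var(Ŷ_str) = Σₕ Nₕ²(1 − fₕ)sₕ²/nₕ.
C: 15974²·(1 − 607/15974)·91.1/607 = 3.6841089 × 10^7.
D: 8017²·(1 − 227/8017)·22.54/227 = 6.2012237 × 10^6.
Sum = 4.3042313 × 10^7.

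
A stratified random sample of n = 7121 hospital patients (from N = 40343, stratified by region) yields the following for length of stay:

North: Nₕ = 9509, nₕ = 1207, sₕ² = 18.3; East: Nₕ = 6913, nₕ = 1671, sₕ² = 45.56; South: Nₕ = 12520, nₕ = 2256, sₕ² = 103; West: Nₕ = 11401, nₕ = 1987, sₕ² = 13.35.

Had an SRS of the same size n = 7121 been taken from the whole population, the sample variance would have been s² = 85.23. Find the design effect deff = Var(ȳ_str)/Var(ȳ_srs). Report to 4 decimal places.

Var(ȳ_str) = Σ Wₕ²(1−fₕ)sₕ²/nₕ with Wₕ = Nₕ/40343:
  North: (9509/40343)²·(1−1207/9509)·18.3/1207 = 7.3540235 × 10^-4
  East: (6913/40343)²·(1−1671/6913)·45.56/1671 = 6.0706397 × 10^-4
  South: (12520/40343)²·(1−2256/12520)·103/2256 = 0.0036048128
  West: (11401/40343)²·(1−1987/11401)·13.35/1987 = 4.4306165 × 10^-4
  → Var(ȳ_str) = 0.0053903408.
Var(ȳ_srs) = (1 − 7121/40343)·85.23/7121 = 0.0098561904.
deff = 0.0053903408 / 0.0098561904 = 0.5469.

0.5469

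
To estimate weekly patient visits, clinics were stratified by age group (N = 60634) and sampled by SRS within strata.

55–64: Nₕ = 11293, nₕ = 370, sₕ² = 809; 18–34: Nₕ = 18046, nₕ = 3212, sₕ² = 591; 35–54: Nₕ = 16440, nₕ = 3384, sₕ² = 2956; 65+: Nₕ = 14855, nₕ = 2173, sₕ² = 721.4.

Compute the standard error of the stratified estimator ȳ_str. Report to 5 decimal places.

Var(ȳ_str) = Σₕ Wₕ²(1 − fₕ)sₕ²/nₕ with Wₕ = Nₕ/N, N = 60634.
55–64: Wₕ = 0.18624864; term = 0.18624864²·(1 − 0.03276366)·809/370 = 0.073361064.
18–34: Wₕ = 0.29762180; term = 0.29762180²·(1 − 0.17798958)·591/3212 = 0.013397345.
35–54: Wₕ = 0.27113501; term = 0.27113501²·(1 − 0.20583942)·2956/3384 = 0.050998052.
65+: Wₕ = 0.24499456; term = 0.24499456²·(1 − 0.14628071)·721.4/2173 = 0.017011569.
Sum = 0.15476803.
SE = √(0.15476803) = 0.39341.

0.39341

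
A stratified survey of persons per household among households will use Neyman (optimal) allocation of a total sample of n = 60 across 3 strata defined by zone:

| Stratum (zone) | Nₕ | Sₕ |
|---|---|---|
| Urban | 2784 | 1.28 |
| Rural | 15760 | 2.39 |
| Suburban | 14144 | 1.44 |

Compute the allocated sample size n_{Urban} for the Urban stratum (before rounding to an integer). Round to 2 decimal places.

Neyman allocation: nₕ = n·NₕSₕ / Σⱼ NⱼSⱼ.
Σ NⱼSⱼ = 2784·1.28 + 15760·2.39 + 14144·1.44 = 61597.28.
n_{Urban} = 60·2784·1.28 / 61597.28 = 3.47.

3.47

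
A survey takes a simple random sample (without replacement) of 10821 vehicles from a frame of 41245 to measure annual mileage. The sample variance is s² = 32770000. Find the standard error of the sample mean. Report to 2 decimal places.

47.26

Under SRS without replacement, Var(ȳ) = (1 − f)·s²/n with f = n/N = 10821/41245 = 0.26235907.
Var(ȳ) = (1 − 0.26235907)·32770000/10821 = 0.73764093·3028.3708 = 2233.8502.
SE(ȳ) = √(2233.8502) = 47.26.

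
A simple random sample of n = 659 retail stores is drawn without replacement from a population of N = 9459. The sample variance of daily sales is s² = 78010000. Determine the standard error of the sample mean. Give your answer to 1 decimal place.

Under SRS without replacement, Var(ȳ) = (1 − f)·s²/n with f = n/N = 659/9459 = 0.06966910.
Var(ȳ) = (1 − 0.06966910)·78010000/659 = 0.93033090·118376.33 = 110129.16.
SE(ȳ) = √(110129.16) = 331.9.

331.9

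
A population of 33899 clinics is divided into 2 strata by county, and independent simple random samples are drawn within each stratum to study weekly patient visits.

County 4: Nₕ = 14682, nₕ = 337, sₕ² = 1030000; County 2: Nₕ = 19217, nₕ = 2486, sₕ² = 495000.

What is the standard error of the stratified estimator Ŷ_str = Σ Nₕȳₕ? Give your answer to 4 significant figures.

Var(Ŷ_str) = Σₕ Nₕ²(1 − fₕ)sₕ²/nₕ.
County 4: 14682²·(1 − 337/14682)·1030000/337 = 6.4371421 × 10^11.
County 2: 19217²·(1 − 2486/19217)·495000/2486 = 6.4019395 × 10^10.
Sum = 7.0773361 × 10^11.
SE = √(7.0773361 × 10^11) = 841300.

841300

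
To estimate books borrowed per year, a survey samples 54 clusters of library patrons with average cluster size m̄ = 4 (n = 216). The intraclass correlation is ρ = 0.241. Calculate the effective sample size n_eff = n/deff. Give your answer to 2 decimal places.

deff = 1 + (4 − 1)·0.241 = 1 + 0.723 = 1.723.
n_eff = 216 / 1.723 = 125.36.

125.36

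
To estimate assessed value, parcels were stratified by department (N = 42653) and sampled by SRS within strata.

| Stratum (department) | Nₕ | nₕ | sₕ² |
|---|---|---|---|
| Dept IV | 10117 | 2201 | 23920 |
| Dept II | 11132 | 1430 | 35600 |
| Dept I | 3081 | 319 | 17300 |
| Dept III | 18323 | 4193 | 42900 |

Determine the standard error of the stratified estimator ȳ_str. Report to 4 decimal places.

1.9147

Var(ȳ_str) = Σₕ Wₕ²(1 − fₕ)sₕ²/nₕ with Wₕ = Nₕ/N, N = 42653.
Dept IV: Wₕ = 0.23719316; term = 0.23719316²·(1 − 0.21755461)·23920/2201 = 0.47840918.
Dept II: Wₕ = 0.26098985; term = 0.26098985²·(1 − 0.12845850)·35600/1430 = 1.4779143.
Dept I: Wₕ = 0.07223407; term = 0.07223407²·(1 − 0.10353781)·17300/319 = 0.25367147.
Dept III: Wₕ = 0.42958291; term = 0.42958291²·(1 − 0.22883807)·42900/4193 = 1.4560356.
Sum = 3.6660306.
SE = √(3.6660306) = 1.9147.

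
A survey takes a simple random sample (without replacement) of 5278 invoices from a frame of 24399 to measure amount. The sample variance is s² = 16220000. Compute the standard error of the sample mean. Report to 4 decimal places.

Under SRS without replacement, Var(ȳ) = (1 − f)·s²/n with f = n/N = 5278/24399 = 0.21632034.
Var(ȳ) = (1 − 0.21632034)·16220000/5278 = 0.78367966·3073.1338 = 2408.3524.
SE(ȳ) = √(2408.3524) = 49.0750.

49.0750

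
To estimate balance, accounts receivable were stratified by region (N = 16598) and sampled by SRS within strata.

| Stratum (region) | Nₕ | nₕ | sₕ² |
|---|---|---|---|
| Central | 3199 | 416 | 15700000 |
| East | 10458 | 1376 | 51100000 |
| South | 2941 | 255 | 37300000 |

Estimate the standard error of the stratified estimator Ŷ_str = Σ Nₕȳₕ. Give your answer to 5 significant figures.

Var(Ŷ_str) = Σₕ Nₕ²(1 − fₕ)sₕ²/nₕ.
Central: 3199²·(1 − 416/3199)·15700000/416 = 3.3599574 × 10^11.
East: 10458²·(1 − 1376/10458)·51100000/1376 = 3.5272204 × 10^12.
South: 2941²·(1 − 255/2941)·37300000/255 = 1.1554993 × 10^12.
Sum = 5.0187154 × 10^12.
SE = √(5.0187154 × 10^12) = 2.2402 × 10^6.

2.2402 × 10^6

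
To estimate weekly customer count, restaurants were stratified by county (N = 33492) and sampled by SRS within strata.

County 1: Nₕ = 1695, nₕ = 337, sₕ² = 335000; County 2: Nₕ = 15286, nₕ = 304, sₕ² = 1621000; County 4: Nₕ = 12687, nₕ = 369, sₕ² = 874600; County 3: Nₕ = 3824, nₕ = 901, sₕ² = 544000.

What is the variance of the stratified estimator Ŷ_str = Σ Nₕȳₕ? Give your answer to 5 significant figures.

1.6006 × 10^12

Var(Ŷ_str) = Σₕ Nₕ²(1 − fₕ)sₕ²/nₕ.
County 1: 1695²·(1 − 337/1695)·335000/337 = 2.2881494 × 10^9.
County 2: 15286²·(1 − 304/15286)·1621000/304 = 1.2211614 × 10^12.
County 4: 12687²·(1 − 369/12687)·874600/369 = 3.7040961 × 10^11.
County 3: 3824²·(1 − 901/3824)·544000/901 = 6.7487106 × 10^9.
Sum = 1.6006079 × 10^12.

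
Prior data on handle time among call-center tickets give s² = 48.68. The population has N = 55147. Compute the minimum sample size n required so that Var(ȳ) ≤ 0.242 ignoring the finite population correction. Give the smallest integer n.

Without fpc, n₀ = s²/D = 48.68/0.242 = 201.1570.
Rounding up, n = 202.

202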